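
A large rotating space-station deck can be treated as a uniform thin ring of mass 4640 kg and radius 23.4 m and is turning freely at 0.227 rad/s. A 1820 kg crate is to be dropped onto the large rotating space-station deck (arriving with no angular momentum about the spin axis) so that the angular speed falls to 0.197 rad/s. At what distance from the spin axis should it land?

r ≈ 14.6 m

No external torque acts about the spin axis; L_before = L_after.
I_p = (4640)(23.4)² = 2.541e+06 kg·m².
I_p ω_i = (I_p + m r²) ω_f ⇒ m r² = I_p(ω_i/ω_f − 1) = 2.541e+06(0.227/0.197 − 1) = 3.869e+05 kg·m².
r = √(3.869e+05/1820) = 14.58 m.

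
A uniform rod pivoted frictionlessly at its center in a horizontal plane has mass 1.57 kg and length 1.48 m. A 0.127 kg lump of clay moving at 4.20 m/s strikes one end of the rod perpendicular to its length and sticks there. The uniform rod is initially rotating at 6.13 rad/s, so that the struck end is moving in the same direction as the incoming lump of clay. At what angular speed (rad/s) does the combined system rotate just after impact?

The axle reaction passes through the pivot and exerts no torque about it; angular momentum about the pivot is conserved through the impact.
I_p = (1/12)(1.57)(1.48)² = 0.2866 kg·m². Taking the sense of the lump of clay's angular momentum as positive, L_{lump} = m v R = (0.127)(4.20)(1.48/2) = 0.3947 kg·m²/s.
L_i = +I_p ω_p + m v R = +(0.2866)(6.13) + 0.3947 = 2.151 kg·m²/s.
After sticking, I_f = I_p + m R² = 0.2866 + (0.127)(1.48/2)² = 0.3561 kg·m².
ω_f = L_i / I_f = 2.151 / 0.3561 = 6.041 rad/s.

|ω_f| ≈ 6.04 rad/s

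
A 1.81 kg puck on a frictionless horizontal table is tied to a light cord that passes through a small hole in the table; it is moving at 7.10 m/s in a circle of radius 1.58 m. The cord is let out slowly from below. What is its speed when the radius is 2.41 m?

v₂ ≈ 4.65 m/s

Central (radial) force ⇒ zero torque about the center ⇒ m v r is constant.
v₂ = v₁ r₁ / r₂ = (7.10)(1.58) / (2.41) = 4.655 m/s.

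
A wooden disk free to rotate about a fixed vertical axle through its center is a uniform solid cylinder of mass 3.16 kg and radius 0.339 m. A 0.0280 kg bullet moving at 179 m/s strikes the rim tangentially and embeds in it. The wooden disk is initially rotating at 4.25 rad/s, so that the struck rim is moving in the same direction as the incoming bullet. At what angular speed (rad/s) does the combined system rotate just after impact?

|ω_f| ≈ 13.4 rad/s

The axle reaction passes through the axle and exerts no torque about it; angular momentum about the axle is conserved through the impact.
I_p = ½(3.16)(0.339)² = 0.1816 kg·m². Taking the sense of the bullet's angular momentum as positive, L_{bullet} = m v R = (0.0280)(179)(0.339) = 1.699 kg·m²/s.
L_i = +I_p ω_p + m v R = +(0.1816)(4.25) + 1.699 = 2.471 kg·m²/s.
After sticking, I_f = I_p + m R² = 0.1816 + (0.0280)(0.339)² = 0.1848 kg·m².
ω_f = L_i / I_f = 2.471 / 0.1848 = 13.37 rad/s.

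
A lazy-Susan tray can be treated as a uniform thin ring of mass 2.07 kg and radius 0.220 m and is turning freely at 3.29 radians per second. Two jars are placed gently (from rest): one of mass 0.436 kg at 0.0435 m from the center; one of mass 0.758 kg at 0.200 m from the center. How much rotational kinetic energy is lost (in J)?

The added mass arrives with no angular momentum about the center, and any external torque about the center is negligible, so the system's angular momentum is conserved.
I_p = (2.07)(0.220)² = 0.1002 kg·m².
Added inertia Σmr² = (0.436)(0.0435)² + (0.758)(0.200)² = 0.03115 kg·m²; I_f = 0.1002 + 0.03115 = 0.1313 kg·m².
ω_f = I_p ω_i / I_f = (0.1002)(3.29) / 0.1313 = 2.510 rad/s.
KE_i = ½(0.1002)(3.290 rad/s)² = 0.5422 J; KE_f = ½(0.1313)(2.510)² = 0.4136 J.

energy lost ≈ 0.129 J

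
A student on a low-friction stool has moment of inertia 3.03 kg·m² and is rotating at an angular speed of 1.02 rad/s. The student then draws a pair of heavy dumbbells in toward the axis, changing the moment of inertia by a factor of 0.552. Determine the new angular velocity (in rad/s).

With no external torque about the axis, L is conserved: I₁ω₁ = I₂ω₂.
I₂ = 0.552 × 3.03 = 1.673 kg·m².
ω₂ = I₁ω₁ / I₂ = (3.030)(1.02 rad/s) / (1.673) = 1.848 rad/s.

ω₂ ≈ 1.85 rad/s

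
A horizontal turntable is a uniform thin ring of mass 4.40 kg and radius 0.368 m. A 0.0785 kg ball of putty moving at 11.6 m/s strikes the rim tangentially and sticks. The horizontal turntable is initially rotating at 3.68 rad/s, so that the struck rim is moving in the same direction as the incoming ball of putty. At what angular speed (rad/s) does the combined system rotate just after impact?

The axle reaction passes through the axle and exerts no torque about it; angular momentum about the axle is conserved through the impact.
I_p = (4.40)(0.368)² = 0.5959 kg·m². Taking the sense of the ball of putty's angular momentum as positive, L_{ball} = m v R = (0.0785)(11.6)(0.368) = 0.3351 kg·m²/s.
L_i = +I_p ω_p + m v R = +(0.5959)(3.68) + 0.3351 = 2.528 kg·m²/s.
After sticking, I_f = I_p + m R² = 0.5959 + (0.0785)(0.368)² = 0.6065 kg·m².
ω_f = L_i / I_f = 2.528 / 0.6065 = 4.168 rad/s.

|ω_f| ≈ 4.17 rad/s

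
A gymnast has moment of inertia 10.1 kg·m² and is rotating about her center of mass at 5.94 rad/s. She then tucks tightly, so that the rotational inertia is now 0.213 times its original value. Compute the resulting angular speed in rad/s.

No external torque acts about the spin axis, so angular momentum is conserved.
I₂ = 0.213 × 10.1 = 2.151 kg·m².
ω₂ = I₁ω₁ / I₂ = (10.10)(5.94 rad/s) / (2.151) = 27.89 rad/s.

ω₂ ≈ 27.9 rad/s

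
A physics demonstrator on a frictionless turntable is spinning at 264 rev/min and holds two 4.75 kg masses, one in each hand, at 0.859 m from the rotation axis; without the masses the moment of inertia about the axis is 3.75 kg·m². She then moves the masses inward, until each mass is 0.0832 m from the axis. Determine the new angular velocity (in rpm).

ω₂ ≈ 744 rpm

No external torque acts about the spin axis, so angular momentum is conserved.
I₁ = 3.75 + 2(4.75)(0.859)² = 10.76 kg·m²; I₂ = 3.75 + 2(4.75)(0.0832)² = 3.816 kg·m².
ω₂ = I₁ω₁ / I₂ = (10.76)(264 rpm) / (3.816) = 744.4 rpm.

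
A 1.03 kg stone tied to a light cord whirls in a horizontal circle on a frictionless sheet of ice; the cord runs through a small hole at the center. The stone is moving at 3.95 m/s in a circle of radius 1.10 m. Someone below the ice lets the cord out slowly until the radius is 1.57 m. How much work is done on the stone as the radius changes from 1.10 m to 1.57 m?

W ≈ -4.09 J

The only horizontal force on the mass is along the cord (radial), so it exerts no torque about the hole and angular momentum m v r is conserved.
v₂ = v₁ r₁ / r₂ = (3.95)(1.10) / (1.57) = 2.768 m/s.
W = ΔKE = ½m(v₂² − v₁²) = -4.091 J.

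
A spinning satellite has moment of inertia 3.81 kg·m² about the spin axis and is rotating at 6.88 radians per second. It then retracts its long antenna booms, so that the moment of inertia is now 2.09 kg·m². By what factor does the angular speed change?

ω₂/ω₁ ≈ 1.82

With no external torque about the axis, L is conserved: I₁ω₁ = I₂ω₂.
ω₂/ω₁ = I₁/I₂ = 3.810 / 2.090 = 1.823.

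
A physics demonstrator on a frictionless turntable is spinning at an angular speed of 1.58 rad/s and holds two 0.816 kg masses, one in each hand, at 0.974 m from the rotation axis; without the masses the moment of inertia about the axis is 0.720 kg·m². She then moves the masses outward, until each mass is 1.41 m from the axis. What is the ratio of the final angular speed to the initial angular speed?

ω₂/ω₁ ≈ 0.572

With no external torque about the axis, L is conserved: I₁ω₁ = I₂ω₂.
I₁ = 0.720 + 2(0.816)(0.974)² = 2.268 kg·m²; I₂ = 0.720 + 2(0.816)(1.41)² = 3.965 kg·m².
ω₂/ω₁ = I₁/I₂ = 2.268 / 3.965 = 0.5721.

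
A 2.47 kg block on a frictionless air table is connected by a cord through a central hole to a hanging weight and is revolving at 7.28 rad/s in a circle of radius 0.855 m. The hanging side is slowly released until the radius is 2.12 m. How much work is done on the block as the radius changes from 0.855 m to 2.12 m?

W ≈ -40.1 J

No torque about the axis ⇒ m r₁² ω₁ = m r₂² ω₂.
ω₂ = ω₁ (r₁/r₂)² = (7.28)(0.855/2.12)² = 1.184 rad/s.
W = ΔKE = ½m(v₂² − v₁²) = -40.07 J.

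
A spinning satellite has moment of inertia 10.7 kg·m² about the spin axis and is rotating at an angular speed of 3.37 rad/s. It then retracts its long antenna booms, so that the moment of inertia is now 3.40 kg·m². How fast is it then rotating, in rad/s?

ω₂ ≈ 10.6 rad/s

With no external torque about the axis, L is conserved: I₁ω₁ = I₂ω₂.
ω₂ = I₁ω₁ / I₂ = (10.70)(3.37 rad/s) / (3.400) = 10.61 rad/s.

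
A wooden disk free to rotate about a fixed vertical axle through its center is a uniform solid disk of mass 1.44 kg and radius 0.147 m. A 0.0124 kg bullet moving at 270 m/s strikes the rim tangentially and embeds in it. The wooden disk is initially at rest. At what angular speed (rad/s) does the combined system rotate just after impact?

The axle reaction passes through the axle and exerts no torque about it; angular momentum about the axle is conserved through the impact.
I_p = ½(1.44)(0.147)² = 0.01556 kg·m². Taking the sense of the bullet's angular momentum as positive, L_{bullet} = m v R = (0.0124)(270)(0.147) = 0.4922 kg·m²/s.
L_i = 0 + 0.4922 = 0.4922 kg·m²/s.
After sticking, I_f = I_p + m R² = 0.01556 + (0.0124)(0.147)² = 0.01583 kg·m².
ω_f = L_i / I_f = 0.4922 / 0.01583 = 31.10 rad/s.

|ω_f| ≈ 31.1 rad/s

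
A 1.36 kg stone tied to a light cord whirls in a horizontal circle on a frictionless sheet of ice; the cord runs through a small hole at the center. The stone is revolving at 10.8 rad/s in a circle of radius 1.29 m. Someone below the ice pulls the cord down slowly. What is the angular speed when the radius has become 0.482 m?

The constraining force is radial, so m r² ω about the center is conserved.
ω₂ = ω₁ (r₁/r₂)² = (10.8)(1.29/0.482)² = 77.36 rad/s.

ω₂ ≈ 77.4 rad/s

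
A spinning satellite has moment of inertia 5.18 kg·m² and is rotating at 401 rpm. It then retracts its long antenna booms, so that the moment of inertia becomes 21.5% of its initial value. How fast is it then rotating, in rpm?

Angular momentum about the spin axis is conserved since the torque about it is zero.
I₂ = 0.215 × 5.18 = 1.114 kg·m².
ω₂ = I₁ω₁ / I₂ = (5.180)(401 rpm) / (1.114) = 1865 rpm.

ω₂ ≈ 1870 rpm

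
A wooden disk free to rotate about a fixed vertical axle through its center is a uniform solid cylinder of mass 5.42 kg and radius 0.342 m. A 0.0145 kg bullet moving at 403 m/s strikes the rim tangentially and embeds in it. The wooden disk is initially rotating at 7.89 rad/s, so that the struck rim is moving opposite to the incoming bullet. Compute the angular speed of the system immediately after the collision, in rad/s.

|ω_f| ≈ 1.58 rad/s

About the axle the impulsive forces during the collision are internal, so angular momentum about that axis is conserved.
I_p = ½(5.42)(0.342)² = 0.3170 kg·m². Taking the sense of the bullet's angular momentum as positive, L_{bullet} = m v R = (0.0145)(403)(0.342) = 1.998 kg·m²/s.
L_i = −I_p ω_p + m v R = −(0.3170)(7.89) + 1.998 = -0.5024 kg·m²/s.
After sticking, I_f = I_p + m R² = 0.3170 + (0.0145)(0.342)² = 0.3187 kg·m².
ω_f = L_i / I_f = -0.5024 / 0.3187 = -1.577 rad/s.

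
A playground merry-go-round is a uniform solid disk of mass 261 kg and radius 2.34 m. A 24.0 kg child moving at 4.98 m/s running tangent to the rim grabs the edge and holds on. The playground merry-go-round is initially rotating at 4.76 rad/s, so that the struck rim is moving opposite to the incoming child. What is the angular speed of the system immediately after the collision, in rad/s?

|ω_f| ≈ 3.69 rad/s

About the axle the impulsive forces during the collision are internal, so angular momentum about that axis is conserved.
I_p = ½(261)(2.34)² = 714.6 kg·m². Taking the sense of the child's angular momentum as positive, L_{child} = m v R = (24.0)(4.98)(2.34) = 279.7 kg·m²/s.
L_i = −I_p ω_p + m v R = −(714.6)(4.76) + 279.7 = -3122 kg·m²/s.
After sticking, I_f = I_p + m R² = 714.6 + (24.0)(2.34)² = 846.0 kg·m².
ω_f = L_i / I_f = -3122 / 846.0 = -3.690 rad/s.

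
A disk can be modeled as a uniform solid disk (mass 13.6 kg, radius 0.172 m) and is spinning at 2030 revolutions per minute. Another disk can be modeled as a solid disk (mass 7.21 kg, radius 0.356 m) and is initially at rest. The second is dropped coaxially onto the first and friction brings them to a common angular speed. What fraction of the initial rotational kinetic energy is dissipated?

The coupling torques are internal; angular momentum about the shared axis is conserved.
Moments of inertia: I_A = ½(13.6)(0.172)² = 0.2012 kg·m²; I_B = ½(7.21)(0.356)² = 0.4569 kg·m².
Taking A's sense as positive: L = (0.2012)(2030) = 408.4 kg·m²·rpm.
Combined I = 0.2012 + 0.4569 = 0.6581 kg·m².
ω_f = L / I = 408.4 / 0.6581 = 620.6 rpm.
KE_i = ½ΣIω² = 4546 J; KE_f = ½(0.6581)(64.99)² = 1390 J.
Fraction dissipated = (KE_i − KE_f)/KE_i = 0.6943.

fraction ≈ 0.694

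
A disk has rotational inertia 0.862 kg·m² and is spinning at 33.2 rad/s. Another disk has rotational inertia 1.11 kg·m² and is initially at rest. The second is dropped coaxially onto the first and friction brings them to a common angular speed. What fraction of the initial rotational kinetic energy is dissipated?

No external torque acts about the common axis, so total angular momentum is conserved.
Taking A's sense as positive: L = (0.8620)(33.2) = 28.62 kg·m²·rad/s.
Combined I = 0.8620 + 1.110 = 1.972 kg·m².
ω_f = L / I = 28.62 / 1.972 = 14.51 rad/s.
KE_i = ½ΣIω² = 475.1 J; KE_f = ½(1.972)(14.51)² = 207.7 J.
Fraction dissipated = (KE_i − KE_f)/KE_i = 0.5629.

fraction ≈ 0.563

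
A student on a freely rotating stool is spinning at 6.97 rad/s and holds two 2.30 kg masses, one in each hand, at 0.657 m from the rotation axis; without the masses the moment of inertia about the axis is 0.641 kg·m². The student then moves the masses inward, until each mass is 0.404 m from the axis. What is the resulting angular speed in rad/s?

Angular momentum about the spin axis is conserved since the torque about it is zero.
I₁ = 0.641 + 2(2.30)(0.657)² = 2.627 kg·m²; I₂ = 0.641 + 2(2.30)(0.404)² = 1.392 kg·m².
ω₂ = I₁ω₁ / I₂ = (2.627)(6.97 rad/s) / (1.392) = 13.15 rad/s.

ω₂ ≈ 13.2 rad/s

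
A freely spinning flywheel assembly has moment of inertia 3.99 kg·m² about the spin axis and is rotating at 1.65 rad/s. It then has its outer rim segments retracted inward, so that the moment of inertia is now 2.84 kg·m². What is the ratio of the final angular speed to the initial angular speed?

ω₂/ω₁ ≈ 1.40

With no external torque about the axis, L is conserved: I₁ω₁ = I₂ω₂.
ω₂/ω₁ = I₁/I₂ = 3.990 / 2.840 = 1.405.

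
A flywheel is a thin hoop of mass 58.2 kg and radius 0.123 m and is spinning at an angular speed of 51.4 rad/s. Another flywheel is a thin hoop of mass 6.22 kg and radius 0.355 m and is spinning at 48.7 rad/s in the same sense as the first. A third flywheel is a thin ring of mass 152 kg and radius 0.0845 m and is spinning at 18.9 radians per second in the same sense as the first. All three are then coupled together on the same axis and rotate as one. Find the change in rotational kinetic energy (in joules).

No external torque acts about the common axis, so total angular momentum is conserved.
Moments of inertia: I_A = (58.2)(0.123)² = 0.8805 kg·m²; I_B = (6.22)(0.355)² = 0.7839 kg·m²; I_C = (152)(0.0845)² = 1.085 kg·m².
Taking A's sense as positive: L = (0.8805)(51.4) + (0.7839)(48.7) + (1.085)(18.9) = 103.9 kg·m²·rad/s.
Combined I = 0.8805 + 0.7839 + 1.085 = 2.750 kg·m².
ω_f = L / I = 103.9 / 2.750 = 37.80 rad/s.
KE_i = ½ΣIω² = 2287 J; KE_f = ½(2.750)(37.80)² = 1965 J.

ΔKE ≈ -322 J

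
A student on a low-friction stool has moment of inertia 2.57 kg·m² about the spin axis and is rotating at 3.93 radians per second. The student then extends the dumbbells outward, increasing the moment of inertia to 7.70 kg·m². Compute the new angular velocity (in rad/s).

ω₂ ≈ 1.31 rad/s

No external torque acts about the spin axis, so angular momentum is conserved.
ω₂ = I₁ω₁ / I₂ = (2.570)(3.93 rad/s) / (7.700) = 1.312 rad/s.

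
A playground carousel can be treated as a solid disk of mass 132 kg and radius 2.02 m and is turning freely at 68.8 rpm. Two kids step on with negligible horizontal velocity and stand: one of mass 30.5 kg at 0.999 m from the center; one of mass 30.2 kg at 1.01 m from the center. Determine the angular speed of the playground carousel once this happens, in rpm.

ω_f ≈ 56.1 rpm

The added mass arrives with no angular momentum about the center, and any external torque about the center is negligible, so the system's angular momentum is conserved.
I_p = ½(132)(2.02)² = 269.3 kg·m².
Added inertia Σmr² = (30.5)(0.999)² + (30.2)(1.01)² = 61.25 kg·m²; I_f = 269.3 + 61.25 = 330.6 kg·m².
ω_f = I_p ω_i / I_f = (269.3)(68.8) / 330.6 = 56.05 rpm.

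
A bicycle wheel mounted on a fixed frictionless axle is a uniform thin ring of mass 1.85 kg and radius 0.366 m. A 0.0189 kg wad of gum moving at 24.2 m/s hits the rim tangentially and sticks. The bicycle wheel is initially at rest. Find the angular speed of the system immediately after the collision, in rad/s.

The axle reaction passes through the axle and exerts no torque about it; angular momentum about the axle is conserved through the impact.
I_p = (1.85)(0.366)² = 0.2478 kg·m². Taking the sense of the wad of gum's angular momentum as positive, L_{wad} = m v R = (0.0189)(24.2)(0.366) = 0.1674 kg·m²/s.
L_i = 0 + 0.1674 = 0.1674 kg·m²/s.
After sticking, I_f = I_p + m R² = 0.2478 + (0.0189)(0.366)² = 0.2504 kg·m².
ω_f = L_i / I_f = 0.1674 / 0.2504 = 0.6687 rad/s.

|ω_f| ≈ 0.669 rad/s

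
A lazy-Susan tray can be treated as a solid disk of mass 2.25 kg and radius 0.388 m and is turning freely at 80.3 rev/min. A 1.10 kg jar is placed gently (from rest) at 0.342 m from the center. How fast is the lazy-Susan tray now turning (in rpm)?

ω_f ≈ 45.6 rpm

The added mass arrives with no angular momentum about the center, and any external torque about the center is negligible, so the system's angular momentum is conserved.
I_p = ½(2.25)(0.388)² = 0.1694 kg·m².
Added inertia Σmr² = (1.10)(0.342)² = 0.1287 kg·m²; I_f = 0.1694 + 0.1287 = 0.2980 kg·m².
ω_f = I_p ω_i / I_f = (0.1694)(80.3) / 0.2980 = 45.63 rpm.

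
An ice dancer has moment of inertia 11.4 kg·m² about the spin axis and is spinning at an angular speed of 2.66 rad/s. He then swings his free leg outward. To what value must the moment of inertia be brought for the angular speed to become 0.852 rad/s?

With no external torque about the axis, L is conserved: I₁ω₁ = I₂ω₂.
I₂ = I₁ω₁ / ω₂ = (11.4)(2.66) / (0.852) = 35.59 kg·m².

I₂ ≈ 35.6 kg·m²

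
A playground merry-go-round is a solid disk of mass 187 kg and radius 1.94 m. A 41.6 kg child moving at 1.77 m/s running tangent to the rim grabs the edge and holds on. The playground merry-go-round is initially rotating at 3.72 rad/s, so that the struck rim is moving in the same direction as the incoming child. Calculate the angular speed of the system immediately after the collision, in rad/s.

About the axle the impulsive forces during the collision are internal, so angular momentum about that axis is conserved.
I_p = ½(187)(1.94)² = 351.9 kg·m². Taking the sense of the child's angular momentum as positive, L_{child} = m v R = (41.6)(1.77)(1.94) = 142.8 kg·m²/s.
L_i = +I_p ω_p + m v R = +(351.9)(3.72) + 142.8 = 1452 kg·m²/s.
After sticking, I_f = I_p + m R² = 351.9 + (41.6)(1.94)² = 508.5 kg·m².
ω_f = L_i / I_f = 1452 / 508.5 = 2.855 rad/s.

|ω_f| ≈ 2.86 rad/s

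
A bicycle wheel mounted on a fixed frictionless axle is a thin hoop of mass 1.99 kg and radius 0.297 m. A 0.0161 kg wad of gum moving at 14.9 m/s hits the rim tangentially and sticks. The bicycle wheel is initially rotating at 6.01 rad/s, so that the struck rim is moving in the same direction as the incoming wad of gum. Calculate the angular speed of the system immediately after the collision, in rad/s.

About the axle the impulsive forces during the collision are internal, so angular momentum about that axis is conserved.
I_p = (1.99)(0.297)² = 0.1755 kg·m². Taking the sense of the wad of gum's angular momentum as positive, L_{wad} = m v R = (0.0161)(14.9)(0.297) = 0.07125 kg·m²/s.
L_i = +I_p ω_p + m v R = +(0.1755)(6.01) + 0.07125 = 1.126 kg·m²/s.
After sticking, I_f = I_p + m R² = 0.1755 + (0.0161)(0.297)² = 0.1770 kg·m².
ω_f = L_i / I_f = 1.126 / 0.1770 = 6.364 rad/s.

|ω_f| ≈ 6.36 rad/s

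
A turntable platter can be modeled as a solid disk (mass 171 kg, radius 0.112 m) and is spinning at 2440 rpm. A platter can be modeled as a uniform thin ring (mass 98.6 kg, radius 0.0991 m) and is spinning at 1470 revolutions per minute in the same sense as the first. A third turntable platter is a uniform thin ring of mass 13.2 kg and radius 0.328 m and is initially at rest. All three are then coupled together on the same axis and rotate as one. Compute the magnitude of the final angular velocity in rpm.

No external torque acts about the common axis, so total angular momentum is conserved.
Moments of inertia: I_A = ½(171)(0.112)² = 1.073 kg·m²; I_B = (98.6)(0.0991)² = 0.9683 kg·m²; I_C = (13.2)(0.328)² = 1.420 kg·m².
Taking A's sense as positive: L = (1.073)(2440) + (0.9683)(1470) = 4040 kg·m²·rpm.
Combined I = 1.073 + 0.9683 + 1.420 = 3.461 kg·m².
ω_f = L / I = 4040 / 3.461 = 1167 rpm.

|ω_f| ≈ 1170 rpm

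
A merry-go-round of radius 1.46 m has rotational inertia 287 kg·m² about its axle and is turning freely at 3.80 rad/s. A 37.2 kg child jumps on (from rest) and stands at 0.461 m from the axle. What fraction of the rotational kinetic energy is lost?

fraction ≈ 0.0268

No external torque acts about the axle; L_before = L_after.
Added inertia Σmr² = (37.2)(0.461)² = 7.906 kg·m²; I_f = 287.0 + 7.906 = 294.9 kg·m².
ω_f = I_p ω_i / I_f = (287.0)(3.80) / 294.9 = 3.698 rad/s.
KE_i = ½(287.0)(3.800 rad/s)² = 2072 J; KE_f = ½(294.9)(3.698)² = 2017 J.
Fraction lost = 0.02681.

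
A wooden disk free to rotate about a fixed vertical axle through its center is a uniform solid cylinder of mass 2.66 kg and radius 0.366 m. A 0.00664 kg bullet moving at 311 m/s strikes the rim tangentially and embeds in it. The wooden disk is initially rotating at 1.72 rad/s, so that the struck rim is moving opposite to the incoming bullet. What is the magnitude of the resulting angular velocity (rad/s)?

|ω_f| ≈ 2.51 rad/s

About the axle the impulsive forces during the collision are internal, so angular momentum about that axis is conserved.
I_p = ½(2.66)(0.366)² = 0.1782 kg·m². Taking the sense of the bullet's angular momentum as positive, L_{bullet} = m v R = (0.00664)(311)(0.366) = 0.7558 kg·m²/s.
L_i = −I_p ω_p + m v R = −(0.1782)(1.72) + 0.7558 = 0.4494 kg·m²/s.
After sticking, I_f = I_p + m R² = 0.1782 + (0.00664)(0.366)² = 0.1791 kg·m².
ω_f = L_i / I_f = 0.4494 / 0.1791 = 2.510 rad/s.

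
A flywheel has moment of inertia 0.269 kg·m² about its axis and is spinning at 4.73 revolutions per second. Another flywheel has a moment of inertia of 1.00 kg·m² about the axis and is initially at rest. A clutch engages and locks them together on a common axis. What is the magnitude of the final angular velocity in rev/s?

|ω_f| ≈ 1.00 rev/s

The coupling torques are internal; angular momentum about the shared axis is conserved.
Taking A's sense as positive: L = (0.2690)(4.73) = 1.272 kg·m²·rev/s.
Combined I = 0.2690 + 1.000 = 1.269 kg·m².
ω_f = L / I = 1.272 / 1.269 = 1.003 rev/s.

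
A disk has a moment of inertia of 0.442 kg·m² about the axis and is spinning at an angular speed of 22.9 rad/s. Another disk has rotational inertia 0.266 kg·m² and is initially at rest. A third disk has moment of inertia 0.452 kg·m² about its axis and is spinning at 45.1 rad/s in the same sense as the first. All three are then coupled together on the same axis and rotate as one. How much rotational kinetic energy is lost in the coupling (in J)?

ΔKE lost ≈ 174 J

No external torque acts about the common axis, so total angular momentum is conserved.
Taking A's sense as positive: L = (0.4420)(22.9) + (0.4520)(45.1) = 30.51 kg·m²·rad/s.
Combined I = 0.4420 + 0.2660 + 0.4520 = 1.160 kg·m².
ω_f = L / I = 30.51 / 1.160 = 26.30 rad/s.
KE_i = ½ΣIω² = 575.6 J; KE_f = ½(1.160)(26.30)² = 401.2 J.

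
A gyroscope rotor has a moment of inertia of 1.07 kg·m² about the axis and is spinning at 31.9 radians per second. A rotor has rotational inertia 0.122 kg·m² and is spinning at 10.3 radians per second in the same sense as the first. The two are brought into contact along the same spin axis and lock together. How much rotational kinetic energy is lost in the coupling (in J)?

No external torque acts about the common axis, so total angular momentum is conserved.
Taking A's sense as positive: L = (1.070)(31.9) + (0.1220)(10.3) = 35.39 kg·m²·rad/s.
Combined I = 1.070 + 0.1220 = 1.192 kg·m².
ω_f = L / I = 35.39 / 1.192 = 29.69 rad/s.
KE_i = ½ΣIω² = 550.9 J; KE_f = ½(1.192)(29.69)² = 525.3 J.

ΔKE lost ≈ 25.5 J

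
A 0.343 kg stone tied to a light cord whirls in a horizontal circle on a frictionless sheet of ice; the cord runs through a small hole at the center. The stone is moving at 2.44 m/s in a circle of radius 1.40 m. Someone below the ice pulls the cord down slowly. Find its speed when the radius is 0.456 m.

Central (radial) force ⇒ zero torque about the center ⇒ m v r is constant.
v₂ = v₁ r₁ / r₂ = (2.44)(1.40) / (0.456) = 7.491 m/s.

v₂ ≈ 7.49 m/s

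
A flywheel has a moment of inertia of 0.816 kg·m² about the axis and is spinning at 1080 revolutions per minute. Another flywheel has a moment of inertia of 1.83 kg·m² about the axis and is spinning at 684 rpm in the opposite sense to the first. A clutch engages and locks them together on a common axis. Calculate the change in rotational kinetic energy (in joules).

The coupling torques are internal; angular momentum about the shared axis is conserved.
Taking A's sense as positive: L = (0.8160)(1080) − (1.830)(684) = -370.4 kg·m²·rpm.
Combined I = 0.8160 + 1.830 = 2.646 kg·m².
ω_f = L / I = -370.4 / 2.646 = -140.0 rpm.
KE_i = ½ΣIω² = 9913 J; KE_f = ½(2.646)(14.66)² = 284.4 J.

ΔKE ≈ -9630 J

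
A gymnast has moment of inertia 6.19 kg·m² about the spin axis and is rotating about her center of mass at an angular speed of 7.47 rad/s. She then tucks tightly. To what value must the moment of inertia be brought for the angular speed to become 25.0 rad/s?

I₂ ≈ 1.85 kg·m²

With no external torque about the axis, L is conserved: I₁ω₁ = I₂ω₂.
I₂ = I₁ω₁ / ω₂ = (6.19)(7.47) / (25.0) = 1.850 kg·m².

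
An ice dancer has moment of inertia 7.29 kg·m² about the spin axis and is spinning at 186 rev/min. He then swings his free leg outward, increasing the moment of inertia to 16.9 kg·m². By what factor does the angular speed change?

Angular momentum about the spin axis is conserved since the torque about it is zero.
ω₂/ω₁ = I₁/I₂ = 7.290 / 16.90 = 0.4314.

ω₂/ω₁ ≈ 0.431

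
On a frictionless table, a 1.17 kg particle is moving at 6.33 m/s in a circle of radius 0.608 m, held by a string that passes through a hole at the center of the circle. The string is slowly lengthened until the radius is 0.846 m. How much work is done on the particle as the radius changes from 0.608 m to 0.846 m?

The only horizontal force on the mass is along the cord (radial), so it exerts no torque about the hole and angular momentum m v r is conserved.
v₂ = v₁ r₁ / r₂ = (6.33)(0.608) / (0.846) = 4.549 m/s.
W = ΔKE = ½m(v₂² − v₁²) = -11.33 J.

W ≈ -11.3 J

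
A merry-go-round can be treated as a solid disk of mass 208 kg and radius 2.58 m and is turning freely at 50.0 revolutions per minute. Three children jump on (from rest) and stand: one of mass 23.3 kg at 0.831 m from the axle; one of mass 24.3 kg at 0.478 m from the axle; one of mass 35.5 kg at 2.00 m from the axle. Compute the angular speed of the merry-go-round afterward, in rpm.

No external torque acts about the axle; L_before = L_after.
I_p = ½(208)(2.58)² = 692.3 kg·m².
Added inertia Σmr² = (23.3)(0.831)² + (24.3)(0.478)² + (35.5)(2.00)² = 163.6 kg·m²; I_f = 692.3 + 163.6 = 855.9 kg·m².
ω_f = I_p ω_i / I_f = (692.3)(50.0) / 855.9 = 40.44 rpm.

ω_f ≈ 40.4 rpm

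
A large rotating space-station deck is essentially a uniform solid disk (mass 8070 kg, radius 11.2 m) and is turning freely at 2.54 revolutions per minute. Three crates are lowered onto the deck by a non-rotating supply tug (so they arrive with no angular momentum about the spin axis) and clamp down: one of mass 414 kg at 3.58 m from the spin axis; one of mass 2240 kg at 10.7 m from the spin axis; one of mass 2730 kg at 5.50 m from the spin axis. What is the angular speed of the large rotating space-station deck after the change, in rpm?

No external torque acts about the spin axis; L_before = L_after.
I_p = ½(8070)(11.2)² = 5.062e+05 kg·m².
Added inertia Σmr² = (414)(3.58)² + (2240)(10.7)² + (2730)(5.50)² = 3.443e+05 kg·m²; I_f = 5.062e+05 + 3.443e+05 = 8.505e+05 kg·m².
ω_f = I_p ω_i / I_f = (5.062e+05)(2.54) / 8.505e+05 = 1.512 rpm.

ω_f ≈ 1.51 rpm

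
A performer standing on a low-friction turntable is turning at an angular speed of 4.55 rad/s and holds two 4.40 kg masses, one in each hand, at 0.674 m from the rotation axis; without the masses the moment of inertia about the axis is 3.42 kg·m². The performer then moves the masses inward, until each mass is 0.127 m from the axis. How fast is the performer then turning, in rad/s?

ω₂ ≈ 9.48 rad/s

With no external torque about the axis, L is conserved: I₁ω₁ = I₂ω₂.
I₁ = 3.42 + 2(4.40)(0.674)² = 7.418 kg·m²; I₂ = 3.42 + 2(4.40)(0.127)² = 3.562 kg·m².
ω₂ = I₁ω₁ / I₂ = (7.418)(4.55 rad/s) / (3.562) = 9.475 rad/s.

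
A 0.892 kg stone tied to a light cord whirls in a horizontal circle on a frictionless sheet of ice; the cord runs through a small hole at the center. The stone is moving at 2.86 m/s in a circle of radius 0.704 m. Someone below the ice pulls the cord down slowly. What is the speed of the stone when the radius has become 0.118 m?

The only horizontal force on the mass is along the cord (radial), so it exerts no torque about the hole and angular momentum m v r is conserved.
v₂ = v₁ r₁ / r₂ = (2.86)(0.704) / (0.118) = 17.06 m/s.

v₂ ≈ 17.1 m/s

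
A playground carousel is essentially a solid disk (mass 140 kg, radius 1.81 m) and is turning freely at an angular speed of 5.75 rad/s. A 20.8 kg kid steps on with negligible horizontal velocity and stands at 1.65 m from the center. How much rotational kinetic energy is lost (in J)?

energy lost ≈ 751 J

No external torque acts about the center; L_before = L_after.
I_p = ½(140)(1.81)² = 229.3 kg·m².
Added inertia Σmr² = (20.8)(1.65)² = 56.63 kg·m²; I_f = 229.3 + 56.63 = 286.0 kg·m².
ω_f = I_p ω_i / I_f = (229.3)(5.75) / 286.0 = 4.611 rad/s.
KE_i = ½(229.3)(5.750 rad/s)² = 3791 J; KE_f = ½(286.0)(4.611)² = 3040 J.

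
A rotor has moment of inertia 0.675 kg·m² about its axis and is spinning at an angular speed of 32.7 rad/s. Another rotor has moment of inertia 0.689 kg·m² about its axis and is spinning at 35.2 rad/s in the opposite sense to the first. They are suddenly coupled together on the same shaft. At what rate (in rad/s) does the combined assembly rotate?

The coupling torques are internal; angular momentum about the shared axis is conserved.
Taking A's sense as positive: L = (0.6750)(32.7) − (0.6890)(35.2) = -2.180 kg·m²·rad/s.
Combined I = 0.6750 + 0.6890 = 1.364 kg·m².
ω_f = L / I = -2.180 / 1.364 = -1.598 rad/s.

|ω_f| ≈ 1.60 rad/s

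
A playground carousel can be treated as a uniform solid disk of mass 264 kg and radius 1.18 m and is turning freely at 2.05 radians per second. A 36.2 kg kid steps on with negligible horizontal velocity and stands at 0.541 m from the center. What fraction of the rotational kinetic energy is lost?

fraction ≈ 0.0545

The added mass arrives with no angular momentum about the center, and any external torque about the center is negligible, so the system's angular momentum is conserved.
I_p = ½(264)(1.18)² = 183.8 kg·m².
Added inertia Σmr² = (36.2)(0.541)² = 10.60 kg·m²; I_f = 183.8 + 10.60 = 194.4 kg·m².
ω_f = I_p ω_i / I_f = (183.8)(2.05) / 194.4 = 1.938 rad/s.
KE_i = ½(183.8)(2.050 rad/s)² = 386.2 J; KE_f = ½(194.4)(1.938)² = 365.2 J.
Fraction lost = 0.05450.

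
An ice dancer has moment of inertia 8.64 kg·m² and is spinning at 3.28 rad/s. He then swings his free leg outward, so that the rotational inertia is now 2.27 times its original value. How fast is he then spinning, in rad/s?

With no external torque about the axis, L is conserved: I₁ω₁ = I₂ω₂.
I₂ = 2.27 × 8.64 = 19.61 kg·m².
ω₂ = I₁ω₁ / I₂ = (8.640)(3.28 rad/s) / (19.61) = 1.445 rad/s.

ω₂ ≈ 1.44 rad/s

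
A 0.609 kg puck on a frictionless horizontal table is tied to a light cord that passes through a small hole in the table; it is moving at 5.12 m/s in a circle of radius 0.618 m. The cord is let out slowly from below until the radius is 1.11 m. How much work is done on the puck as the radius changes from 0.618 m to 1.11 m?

Central (radial) force ⇒ zero torque about the center ⇒ m v r is constant.
v₂ = v₁ r₁ / r₂ = (5.12)(0.618) / (1.11) = 2.851 m/s.
W = ΔKE = ½m(v₂² − v₁²) = -5.508 J.

W ≈ -5.51 J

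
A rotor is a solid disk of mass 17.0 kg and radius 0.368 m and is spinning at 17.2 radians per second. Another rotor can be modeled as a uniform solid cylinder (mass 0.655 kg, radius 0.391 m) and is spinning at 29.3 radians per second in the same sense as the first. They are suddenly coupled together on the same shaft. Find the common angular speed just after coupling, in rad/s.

No external torque acts about the common axis, so total angular momentum is conserved.
Moments of inertia: I_A = ½(17.0)(0.368)² = 1.151 kg·m²; I_B = ½(0.655)(0.391)² = 0.05007 kg·m².
Taking A's sense as positive: L = (1.151)(17.2) + (0.05007)(29.3) = 21.27 kg·m²·rad/s.
Combined I = 1.151 + 0.05007 = 1.201 kg·m².
ω_f = L / I = 21.27 / 1.201 = 17.70 rad/s.

|ω_f| ≈ 17.7 rad/s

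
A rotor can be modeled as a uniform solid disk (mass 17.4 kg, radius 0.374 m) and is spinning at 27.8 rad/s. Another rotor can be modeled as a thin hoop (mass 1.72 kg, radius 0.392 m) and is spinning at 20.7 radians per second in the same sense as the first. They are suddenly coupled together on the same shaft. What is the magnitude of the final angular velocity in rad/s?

No external torque acts about the common axis, so total angular momentum is conserved.
Moments of inertia: I_A = ½(17.4)(0.374)² = 1.217 kg·m²; I_B = (1.72)(0.392)² = 0.2643 kg·m².
Taking A's sense as positive: L = (1.217)(27.8) + (0.2643)(20.7) = 39.30 kg·m²·rad/s.
Combined I = 1.217 + 0.2643 = 1.481 kg·m².
ω_f = L / I = 39.30 / 1.481 = 26.53 rad/s.

|ω_f| ≈ 26.5 rad/s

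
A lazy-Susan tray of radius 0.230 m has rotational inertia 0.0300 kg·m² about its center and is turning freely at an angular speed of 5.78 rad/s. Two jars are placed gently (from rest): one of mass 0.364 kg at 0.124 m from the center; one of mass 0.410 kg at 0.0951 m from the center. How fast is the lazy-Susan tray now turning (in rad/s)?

No external torque acts about the center; L_before = L_after.
Added inertia Σmr² = (0.364)(0.124)² + (0.410)(0.0951)² = 0.009305 kg·m²; I_f = 0.03000 + 0.009305 = 0.03930 kg·m².
ω_f = I_p ω_i / I_f = (0.03000)(5.78) / 0.03930 = 4.412 rad/s.

ω_f ≈ 4.41 rad/s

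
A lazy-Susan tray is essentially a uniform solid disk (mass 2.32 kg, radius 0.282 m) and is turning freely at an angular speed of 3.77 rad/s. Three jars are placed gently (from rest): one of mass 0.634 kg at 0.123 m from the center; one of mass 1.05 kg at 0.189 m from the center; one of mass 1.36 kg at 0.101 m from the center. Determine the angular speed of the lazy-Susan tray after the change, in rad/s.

The added mass arrives with no angular momentum about the center, and any external torque about the center is negligible, so the system's angular momentum is conserved.
I_p = ½(2.32)(0.282)² = 0.09225 kg·m².
Added inertia Σmr² = (0.634)(0.123)² + (1.05)(0.189)² + (1.36)(0.101)² = 0.06097 kg·m²; I_f = 0.09225 + 0.06097 = 0.1532 kg·m².
ω_f = I_p ω_i / I_f = (0.09225)(3.77) / 0.1532 = 2.270 rad/s.

ω_f ≈ 2.27 rad/s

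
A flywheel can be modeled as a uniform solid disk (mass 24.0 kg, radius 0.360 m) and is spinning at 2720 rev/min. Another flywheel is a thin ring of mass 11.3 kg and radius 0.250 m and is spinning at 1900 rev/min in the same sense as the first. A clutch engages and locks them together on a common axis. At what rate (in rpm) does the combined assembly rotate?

No external torque acts about the common axis, so total angular momentum is conserved.
Moments of inertia: I_A = ½(24.0)(0.360)² = 1.555 kg·m²; I_B = (11.3)(0.250)² = 0.7063 kg·m².
Taking A's sense as positive: L = (1.555)(2720) + (0.7063)(1900) = 5572 kg·m²·rpm.
Combined I = 1.555 + 0.7063 = 2.261 kg·m².
ω_f = L / I = 5572 / 2.261 = 2464 rpm.

|ω_f| ≈ 2460 rpm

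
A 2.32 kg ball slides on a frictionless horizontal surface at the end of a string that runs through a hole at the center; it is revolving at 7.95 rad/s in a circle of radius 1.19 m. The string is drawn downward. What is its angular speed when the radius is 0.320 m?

ω₂ ≈ 110 rad/s

The constraining force is radial, so m r² ω about the center is conserved.
ω₂ = ω₁ (r₁/r₂)² = (7.95)(1.19/0.320)² = 109.9 rad/s.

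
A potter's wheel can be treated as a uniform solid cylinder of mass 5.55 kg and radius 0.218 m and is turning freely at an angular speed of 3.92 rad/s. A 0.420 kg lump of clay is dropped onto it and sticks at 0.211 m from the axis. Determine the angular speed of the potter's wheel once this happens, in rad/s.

ω_f ≈ 3.43 rad/s

No external torque acts about the axis; L_before = L_after.
I_p = ½(5.55)(0.218)² = 0.1319 kg·m².
Added inertia Σmr² = (0.420)(0.211)² = 0.01870 kg·m²; I_f = 0.1319 + 0.01870 = 0.1506 kg·m².
ω_f = I_p ω_i / I_f = (0.1319)(3.92) / 0.1506 = 3.433 rad/s.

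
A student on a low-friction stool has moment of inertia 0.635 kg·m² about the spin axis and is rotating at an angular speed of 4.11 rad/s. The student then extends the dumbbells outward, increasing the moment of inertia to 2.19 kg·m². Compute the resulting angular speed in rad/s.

With no external torque about the axis, L is conserved: I₁ω₁ = I₂ω₂.
ω₂ = I₁ω₁ / I₂ = (0.6350)(4.11 rad/s) / (2.190) = 1.192 rad/s.

ω₂ ≈ 1.19 rad/s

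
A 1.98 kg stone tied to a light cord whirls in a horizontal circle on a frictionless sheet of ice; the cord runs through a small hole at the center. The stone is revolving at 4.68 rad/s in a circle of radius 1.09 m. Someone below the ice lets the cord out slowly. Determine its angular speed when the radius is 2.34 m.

ω₂ ≈ 1.02 rad/s

The constraining force is radial, so m r² ω about the center is conserved.
ω₂ = ω₁ (r₁/r₂)² = (4.68)(1.09/2.34)² = 1.015 rad/s.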